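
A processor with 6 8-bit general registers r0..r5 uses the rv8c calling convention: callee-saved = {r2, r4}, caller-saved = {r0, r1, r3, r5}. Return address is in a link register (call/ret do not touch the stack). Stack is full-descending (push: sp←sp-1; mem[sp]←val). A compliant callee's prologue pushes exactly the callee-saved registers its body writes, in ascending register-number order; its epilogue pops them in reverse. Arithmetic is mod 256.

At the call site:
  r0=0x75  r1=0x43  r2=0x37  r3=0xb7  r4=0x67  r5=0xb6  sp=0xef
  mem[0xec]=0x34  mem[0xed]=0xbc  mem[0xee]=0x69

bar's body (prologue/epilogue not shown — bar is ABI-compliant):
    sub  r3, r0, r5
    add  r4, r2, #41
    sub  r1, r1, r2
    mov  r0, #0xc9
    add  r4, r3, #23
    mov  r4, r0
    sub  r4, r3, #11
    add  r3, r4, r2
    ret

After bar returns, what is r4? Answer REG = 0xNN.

REG = 0x67

prologue: push r4 → mem[0xee]=0x67, sp=0xee
body[0] sub  r3, r0, r5 → r3=0xbf
body[1] add  r4, r2, #41 → r4=0x60
body[2] sub  r1, r1, r2 → r1=0x0c
body[3] mov  r0, #0xc9 → r0=0xc9
body[4] add  r4, r3, #23 → r4=0xd6
body[5] mov  r4, r0 → r4=0xc9
body[6] sub  r4, r3, #11 → r4=0xb4
body[7] add  r3, r4, r2 → r3=0xeb
epilogue: pop r4=0x67, sp=0xef
r4 is callee-saved → restored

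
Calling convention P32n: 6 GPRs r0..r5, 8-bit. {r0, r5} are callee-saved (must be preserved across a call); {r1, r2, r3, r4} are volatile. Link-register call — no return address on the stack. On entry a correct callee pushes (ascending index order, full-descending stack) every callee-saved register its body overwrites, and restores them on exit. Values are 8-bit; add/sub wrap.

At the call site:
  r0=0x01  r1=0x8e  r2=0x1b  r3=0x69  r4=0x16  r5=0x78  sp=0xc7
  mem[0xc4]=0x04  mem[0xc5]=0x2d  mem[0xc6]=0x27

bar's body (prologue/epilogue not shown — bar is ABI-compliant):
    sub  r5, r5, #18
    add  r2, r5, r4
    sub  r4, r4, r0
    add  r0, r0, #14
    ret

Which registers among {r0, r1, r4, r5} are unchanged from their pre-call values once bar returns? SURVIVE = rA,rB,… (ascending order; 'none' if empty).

SURVIVE = r0,r1,r5

prologue: push r0 -> mem[0xc6]=0x01, sp=0xc6
prologue: push r5 -> mem[0xc5]=0x78, sp=0xc5
body[0] sub  r5, r5, #18 -> r5=0x66
body[1] add  r2, r5, r4 -> r2=0x7c
body[2] sub  r4, r4, r0 -> r4=0x15
body[3] add  r0, r0, #14 -> r0=0x0f
epilogue: pop r5=0x78, sp=0xc6
epilogue: pop r0=0x01, sp=0xc7
r0: callee-saved, written=True
r1: caller-saved, written=False
r4: caller-saved, written=True
r5: callee-saved, written=True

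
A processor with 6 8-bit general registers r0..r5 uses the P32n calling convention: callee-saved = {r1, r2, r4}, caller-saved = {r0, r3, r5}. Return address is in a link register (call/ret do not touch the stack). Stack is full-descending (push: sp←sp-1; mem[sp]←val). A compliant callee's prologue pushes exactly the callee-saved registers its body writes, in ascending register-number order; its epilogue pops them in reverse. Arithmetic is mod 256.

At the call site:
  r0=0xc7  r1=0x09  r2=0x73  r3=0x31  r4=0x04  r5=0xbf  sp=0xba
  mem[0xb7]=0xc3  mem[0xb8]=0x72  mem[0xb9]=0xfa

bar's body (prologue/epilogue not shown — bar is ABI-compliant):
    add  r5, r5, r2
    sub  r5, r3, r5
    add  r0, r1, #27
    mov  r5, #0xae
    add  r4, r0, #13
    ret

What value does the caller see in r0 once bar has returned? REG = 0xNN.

prologue: push r4 -> mem[0xb9]=0x04, sp=0xb9
body[0] add  r5, r5, r2 -> r5=0x32
body[1] sub  r5, r3, r5 -> r5=0xff
body[2] add  r0, r1, #27 -> r0=0x24
body[3] mov  r5, #0xae -> r5=0xae
body[4] add  r4, r0, #13 -> r4=0x31
epilogue: pop r4=0x04, sp=0xba
r0 is caller-saved -> body value

REG = 0x24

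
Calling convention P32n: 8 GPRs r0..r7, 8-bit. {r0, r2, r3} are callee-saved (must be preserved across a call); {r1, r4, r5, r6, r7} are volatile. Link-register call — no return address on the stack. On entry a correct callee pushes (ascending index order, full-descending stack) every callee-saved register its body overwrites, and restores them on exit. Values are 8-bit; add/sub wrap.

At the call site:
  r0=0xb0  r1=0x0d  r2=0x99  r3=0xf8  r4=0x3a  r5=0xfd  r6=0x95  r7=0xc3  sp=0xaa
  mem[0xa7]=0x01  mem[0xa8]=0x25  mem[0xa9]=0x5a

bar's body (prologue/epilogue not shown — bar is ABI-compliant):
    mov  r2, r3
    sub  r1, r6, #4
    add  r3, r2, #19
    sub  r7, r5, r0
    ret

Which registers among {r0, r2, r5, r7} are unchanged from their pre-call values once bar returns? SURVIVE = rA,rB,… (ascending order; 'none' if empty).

prologue: push r2 → mem[0xa9]=0x99, sp=0xa9
prologue: push r3 → mem[0xa8]=0xf8, sp=0xa8
body[0] mov  r2, r3 → r2=0xf8
body[1] sub  r1, r6, #4 → r1=0x91
body[2] add  r3, r2, #19 → r3=0x0b
body[3] sub  r7, r5, r0 → r7=0x4d
epilogue: pop r3=0xf8, sp=0xa9
epilogue: pop r2=0x99, sp=0xaa
r0: callee-saved, written=False
r2: callee-saved, written=True
r5: caller-saved, written=False
r7: caller-saved, written=True

SURVIVE = r0,r2,r5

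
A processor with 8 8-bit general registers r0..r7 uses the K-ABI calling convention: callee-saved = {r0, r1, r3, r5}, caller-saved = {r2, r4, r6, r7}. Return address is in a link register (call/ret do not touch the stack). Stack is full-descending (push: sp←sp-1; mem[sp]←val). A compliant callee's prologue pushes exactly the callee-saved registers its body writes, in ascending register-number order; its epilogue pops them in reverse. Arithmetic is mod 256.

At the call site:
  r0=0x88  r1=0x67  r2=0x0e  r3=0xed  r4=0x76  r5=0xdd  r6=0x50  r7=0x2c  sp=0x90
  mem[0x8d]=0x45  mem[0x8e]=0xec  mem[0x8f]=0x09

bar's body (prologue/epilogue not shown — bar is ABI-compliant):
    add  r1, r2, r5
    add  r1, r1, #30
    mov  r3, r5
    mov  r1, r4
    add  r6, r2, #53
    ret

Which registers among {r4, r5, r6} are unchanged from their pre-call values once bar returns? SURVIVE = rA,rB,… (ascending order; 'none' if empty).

prologue: push r1 -> mem[0x8f]=0x67, sp=0x8f
prologue: push r3 -> mem[0x8e]=0xed, sp=0x8e
body[0] add  r1, r2, r5 -> r1=0xeb
body[1] add  r1, r1, #30 -> r1=0x09
body[2] mov  r3, r5 -> r3=0xdd
body[3] mov  r1, r4 -> r1=0x76
body[4] add  r6, r2, #53 -> r6=0x43
epilogue: pop r3=0xed, sp=0x8f
epilogue: pop r1=0x67, sp=0x90
r4: caller-saved, written=False
r5: callee-saved, written=False
r6: caller-saved, written=True

SURVIVE = r4,r5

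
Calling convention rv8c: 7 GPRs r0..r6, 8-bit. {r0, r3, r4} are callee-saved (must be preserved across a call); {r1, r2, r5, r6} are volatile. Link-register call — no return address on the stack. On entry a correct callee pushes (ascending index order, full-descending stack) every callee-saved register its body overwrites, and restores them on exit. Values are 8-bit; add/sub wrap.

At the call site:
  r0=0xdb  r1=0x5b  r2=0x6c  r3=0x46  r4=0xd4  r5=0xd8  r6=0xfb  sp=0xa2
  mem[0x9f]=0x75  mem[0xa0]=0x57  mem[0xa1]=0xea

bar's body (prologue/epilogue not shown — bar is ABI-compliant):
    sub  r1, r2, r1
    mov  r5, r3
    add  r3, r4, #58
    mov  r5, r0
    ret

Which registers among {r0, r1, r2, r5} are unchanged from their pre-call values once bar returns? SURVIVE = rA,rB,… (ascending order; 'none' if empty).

SURVIVE = r0,r2

prologue: push r3 → mem[0xa1]=0x46, sp=0xa1
body[0] sub  r1, r2, r1 → r1=0x11
body[1] mov  r5, r3 → r5=0x46
body[2] add  r3, r4, #58 → r3=0x0e
body[3] mov  r5, r0 → r5=0xdb
epilogue: pop r3=0x46, sp=0xa2
r0: callee-saved, written=False
r1: caller-saved, written=True
r2: caller-saved, written=False
r5: caller-saved, written=True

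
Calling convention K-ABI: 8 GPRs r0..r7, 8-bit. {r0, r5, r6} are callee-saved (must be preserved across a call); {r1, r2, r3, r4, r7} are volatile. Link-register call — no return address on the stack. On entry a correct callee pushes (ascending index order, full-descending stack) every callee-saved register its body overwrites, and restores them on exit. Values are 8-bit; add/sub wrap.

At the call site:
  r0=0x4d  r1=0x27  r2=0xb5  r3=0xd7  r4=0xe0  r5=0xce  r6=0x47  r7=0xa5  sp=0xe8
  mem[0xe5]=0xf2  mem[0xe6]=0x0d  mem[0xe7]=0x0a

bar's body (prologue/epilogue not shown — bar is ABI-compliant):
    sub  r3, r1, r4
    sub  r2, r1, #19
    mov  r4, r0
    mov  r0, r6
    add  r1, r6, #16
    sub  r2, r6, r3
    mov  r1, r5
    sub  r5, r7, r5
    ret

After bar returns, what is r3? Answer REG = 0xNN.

REG = 0x47

prologue: push r0 → mem[0xe7]=0x4d, sp=0xe7
prologue: push r5 → mem[0xe6]=0xce, sp=0xe6
body[0] sub  r3, r1, r4 → r3=0x47
body[1] sub  r2, r1, #19 → r2=0x14
body[2] mov  r4, r0 → r4=0x4d
body[3] mov  r0, r6 → r0=0x47
body[4] add  r1, r6, #16 → r1=0x57
body[5] sub  r2, r6, r3 → r2=0x00
body[6] mov  r1, r5 → r1=0xce
body[7] sub  r5, r7, r5 → r5=0xd7
epilogue: pop r5=0xce, sp=0xe7
epilogue: pop r0=0x4d, sp=0xe8
r3 is caller-saved → body value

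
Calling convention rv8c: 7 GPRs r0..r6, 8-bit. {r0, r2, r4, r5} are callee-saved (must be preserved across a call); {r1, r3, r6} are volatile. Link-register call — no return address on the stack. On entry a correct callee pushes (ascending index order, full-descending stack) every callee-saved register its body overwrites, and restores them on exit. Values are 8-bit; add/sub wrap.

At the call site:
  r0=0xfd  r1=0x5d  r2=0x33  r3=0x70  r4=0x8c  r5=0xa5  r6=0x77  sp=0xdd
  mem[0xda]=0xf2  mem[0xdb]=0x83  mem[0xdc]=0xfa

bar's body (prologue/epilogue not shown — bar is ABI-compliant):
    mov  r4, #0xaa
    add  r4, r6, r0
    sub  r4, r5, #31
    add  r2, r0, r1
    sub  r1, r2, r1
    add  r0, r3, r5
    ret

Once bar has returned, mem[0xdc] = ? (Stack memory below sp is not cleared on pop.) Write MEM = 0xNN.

MEM = 0xfd

prologue: push r0 -> mem[0xdc]=0xfd, sp=0xdc
prologue: push r2 -> mem[0xdb]=0x33, sp=0xdb
prologue: push r4 -> mem[0xda]=0x8c, sp=0xda
body[0] mov  r4, #0xaa -> r4=0xaa
body[1] add  r4, r6, r0 -> r4=0x74
body[2] sub  r4, r5, #31 -> r4=0x86
body[3] add  r2, r0, r1 -> r2=0x5a
body[4] sub  r1, r2, r1 -> r1=0xfd
body[5] add  r0, r3, r5 -> r0=0x15
epilogue: pop r4=0x8c, sp=0xdb
epilogue: pop r2=0x33, sp=0xdc
epilogue: pop r0=0xfd, sp=0xdd
prologue pushed ['r0', 'r2', 'r4'] at ['0xdc', '0xdb', '0xda']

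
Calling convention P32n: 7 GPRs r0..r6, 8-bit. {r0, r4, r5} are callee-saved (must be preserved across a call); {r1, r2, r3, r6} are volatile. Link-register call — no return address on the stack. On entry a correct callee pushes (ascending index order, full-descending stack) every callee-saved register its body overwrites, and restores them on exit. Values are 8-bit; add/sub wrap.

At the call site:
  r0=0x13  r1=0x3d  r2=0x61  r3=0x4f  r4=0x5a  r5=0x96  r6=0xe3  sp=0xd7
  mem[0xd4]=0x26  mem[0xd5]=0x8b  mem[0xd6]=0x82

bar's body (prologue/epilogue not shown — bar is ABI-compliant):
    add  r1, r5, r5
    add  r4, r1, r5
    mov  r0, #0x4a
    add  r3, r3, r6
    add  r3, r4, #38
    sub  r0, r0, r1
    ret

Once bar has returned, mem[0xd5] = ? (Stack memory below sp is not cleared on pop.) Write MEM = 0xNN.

prologue: push r0 → mem[0xd6]=0x13, sp=0xd6
prologue: push r4 → mem[0xd5]=0x5a, sp=0xd5
body[0] add  r1, r5, r5 → r1=0x2c
body[1] add  r4, r1, r5 → r4=0xc2
body[2] mov  r0, #0x4a → r0=0x4a
body[3] add  r3, r3, r6 → r3=0x32
body[4] add  r3, r4, #38 → r3=0xe8
body[5] sub  r0, r0, r1 → r0=0x1e
epilogue: pop r4=0x5a, sp=0xd6
epilogue: pop r0=0x13, sp=0xd7
prologue pushed ['r0', 'r4'] at ['0xd6', '0xd5']

MEM = 0x5a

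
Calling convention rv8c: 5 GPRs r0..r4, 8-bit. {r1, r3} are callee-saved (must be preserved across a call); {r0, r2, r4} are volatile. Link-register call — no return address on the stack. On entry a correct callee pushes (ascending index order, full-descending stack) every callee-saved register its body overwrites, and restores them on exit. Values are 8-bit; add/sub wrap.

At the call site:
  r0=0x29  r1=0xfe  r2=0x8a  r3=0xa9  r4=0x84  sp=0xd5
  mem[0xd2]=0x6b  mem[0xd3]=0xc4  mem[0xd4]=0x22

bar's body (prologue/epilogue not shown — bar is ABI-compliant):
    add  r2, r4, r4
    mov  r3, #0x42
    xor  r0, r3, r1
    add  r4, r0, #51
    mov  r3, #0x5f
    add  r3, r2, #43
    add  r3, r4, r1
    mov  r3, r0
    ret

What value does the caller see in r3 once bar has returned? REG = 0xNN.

prologue: push r3 → mem[0xd4]=0xa9, sp=0xd4
body[0] add  r2, r4, r4 → r2=0x08
body[1] mov  r3, #0x42 → r3=0x42
body[2] xor  r0, r3, r1 → r0=0xbc
body[3] add  r4, r0, #51 → r4=0xef
body[4] mov  r3, #0x5f → r3=0x5f
body[5] add  r3, r2, #43 → r3=0x33
body[6] add  r3, r4, r1 → r3=0xed
body[7] mov  r3, r0 → r3=0xbc
epilogue: pop r3=0xa9, sp=0xd5
r3 is callee-saved → restored

REG = 0xa9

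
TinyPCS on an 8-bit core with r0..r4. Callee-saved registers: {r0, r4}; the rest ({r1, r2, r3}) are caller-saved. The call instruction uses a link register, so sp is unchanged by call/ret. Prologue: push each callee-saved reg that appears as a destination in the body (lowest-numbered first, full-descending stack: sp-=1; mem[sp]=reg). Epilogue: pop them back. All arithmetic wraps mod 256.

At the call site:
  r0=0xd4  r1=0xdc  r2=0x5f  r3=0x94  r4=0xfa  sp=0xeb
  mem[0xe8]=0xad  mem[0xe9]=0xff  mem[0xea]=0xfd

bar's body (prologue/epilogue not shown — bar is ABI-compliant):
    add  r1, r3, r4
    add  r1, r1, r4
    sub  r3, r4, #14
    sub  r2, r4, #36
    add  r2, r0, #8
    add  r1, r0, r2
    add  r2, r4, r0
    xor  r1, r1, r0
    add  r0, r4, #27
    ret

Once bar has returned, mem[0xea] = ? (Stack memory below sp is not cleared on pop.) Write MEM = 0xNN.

MEM = 0xd4

prologue: push r0 → mem[0xea]=0xd4, sp=0xea
body[0] add  r1, r3, r4 → r1=0x8e
body[1] add  r1, r1, r4 → r1=0x88
body[2] sub  r3, r4, #14 → r3=0xec
body[3] sub  r2, r4, #36 → r2=0xd6
body[4] add  r2, r0, #8 → r2=0xdc
body[5] add  r1, r0, r2 → r1=0xb0
body[6] add  r2, r4, r0 → r2=0xce
body[7] xor  r1, r1, r0 → r1=0x64
body[8] add  r0, r4, #27 → r0=0x15
epilogue: pop r0=0xd4, sp=0xeb
prologue pushed ['r0'] at ['0xea']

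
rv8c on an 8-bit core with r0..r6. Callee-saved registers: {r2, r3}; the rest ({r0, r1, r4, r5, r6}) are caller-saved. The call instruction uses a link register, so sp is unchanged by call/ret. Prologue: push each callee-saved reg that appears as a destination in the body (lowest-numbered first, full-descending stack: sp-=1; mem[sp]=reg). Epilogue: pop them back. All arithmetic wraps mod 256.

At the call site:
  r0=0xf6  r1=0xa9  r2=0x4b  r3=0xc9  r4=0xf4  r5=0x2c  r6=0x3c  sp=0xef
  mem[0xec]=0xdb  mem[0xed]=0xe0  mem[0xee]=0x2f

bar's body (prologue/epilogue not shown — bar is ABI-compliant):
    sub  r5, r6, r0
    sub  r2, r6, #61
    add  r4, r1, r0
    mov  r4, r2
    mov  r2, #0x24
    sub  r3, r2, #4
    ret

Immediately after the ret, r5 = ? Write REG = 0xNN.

prologue: push r2 → mem[0xee]=0x4b, sp=0xee
prologue: push r3 → mem[0xed]=0xc9, sp=0xed
body[0] sub  r5, r6, r0 → r5=0x46
body[1] sub  r2, r6, #61 → r2=0xff
body[2] add  r4, r1, r0 → r4=0x9f
body[3] mov  r4, r2 → r4=0xff
body[4] mov  r2, #0x24 → r2=0x24
body[5] sub  r3, r2, #4 → r3=0x20
epilogue: pop r3=0xc9, sp=0xee
epilogue: pop r2=0x4b, sp=0xef
r5 is caller-saved → body value

REG = 0x46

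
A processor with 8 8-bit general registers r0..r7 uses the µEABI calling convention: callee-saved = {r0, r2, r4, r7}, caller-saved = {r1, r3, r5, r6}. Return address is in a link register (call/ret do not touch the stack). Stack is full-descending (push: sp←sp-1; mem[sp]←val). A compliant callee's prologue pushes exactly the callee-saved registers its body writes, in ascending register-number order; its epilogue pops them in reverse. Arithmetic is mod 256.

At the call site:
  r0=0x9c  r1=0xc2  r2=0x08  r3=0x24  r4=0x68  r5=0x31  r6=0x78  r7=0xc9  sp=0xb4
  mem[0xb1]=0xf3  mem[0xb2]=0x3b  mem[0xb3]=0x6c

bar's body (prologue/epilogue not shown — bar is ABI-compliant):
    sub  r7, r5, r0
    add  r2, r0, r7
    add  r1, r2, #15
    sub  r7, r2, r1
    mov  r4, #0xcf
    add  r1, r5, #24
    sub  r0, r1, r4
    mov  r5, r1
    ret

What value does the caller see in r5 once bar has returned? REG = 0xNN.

REG = 0x49

prologue: push r0 → mem[0xb3]=0x9c, sp=0xb3
prologue: push r2 → mem[0xb2]=0x08, sp=0xb2
prologue: push r4 → mem[0xb1]=0x68, sp=0xb1
prologue: push r7 → mem[0xb0]=0xc9, sp=0xb0
body[0] sub  r7, r5, r0 → r7=0x95
body[1] add  r2, r0, r7 → r2=0x31
body[2] add  r1, r2, #15 → r1=0x40
body[3] sub  r7, r2, r1 → r7=0xf1
body[4] mov  r4, #0xcf → r4=0xcf
body[5] add  r1, r5, #24 → r1=0x49
body[6] sub  r0, r1, r4 → r0=0x7a
body[7] mov  r5, r1 → r5=0x49
epilogue: pop r7=0xc9, sp=0xb1
epilogue: pop r4=0x68, sp=0xb2
epilogue: pop r2=0x08, sp=0xb3
epilogue: pop r0=0x9c, sp=0xb4
r5 is caller-saved → body value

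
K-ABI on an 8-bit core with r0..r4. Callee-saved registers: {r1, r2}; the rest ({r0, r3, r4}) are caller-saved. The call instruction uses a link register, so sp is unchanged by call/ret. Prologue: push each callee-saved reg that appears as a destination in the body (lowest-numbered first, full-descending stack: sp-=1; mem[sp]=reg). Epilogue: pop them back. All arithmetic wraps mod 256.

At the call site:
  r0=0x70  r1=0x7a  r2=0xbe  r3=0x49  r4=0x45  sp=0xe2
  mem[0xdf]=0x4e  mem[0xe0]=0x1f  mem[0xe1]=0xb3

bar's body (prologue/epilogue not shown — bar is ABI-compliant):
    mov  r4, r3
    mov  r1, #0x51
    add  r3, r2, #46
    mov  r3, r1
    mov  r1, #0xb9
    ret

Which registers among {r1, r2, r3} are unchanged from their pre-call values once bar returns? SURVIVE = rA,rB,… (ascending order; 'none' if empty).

SURVIVE = r1,r2

prologue: push r1 -> mem[0xe1]=0x7a, sp=0xe1
body[0] mov  r4, r3 -> r4=0x49
body[1] mov  r1, #0x51 -> r1=0x51
body[2] add  r3, r2, #46 -> r3=0xec
body[3] mov  r3, r1 -> r3=0x51
body[4] mov  r1, #0xb9 -> r1=0xb9
epilogue: pop r1=0x7a, sp=0xe2
r1: callee-saved, written=True
r2: callee-saved, written=False
r3: caller-saved, written=True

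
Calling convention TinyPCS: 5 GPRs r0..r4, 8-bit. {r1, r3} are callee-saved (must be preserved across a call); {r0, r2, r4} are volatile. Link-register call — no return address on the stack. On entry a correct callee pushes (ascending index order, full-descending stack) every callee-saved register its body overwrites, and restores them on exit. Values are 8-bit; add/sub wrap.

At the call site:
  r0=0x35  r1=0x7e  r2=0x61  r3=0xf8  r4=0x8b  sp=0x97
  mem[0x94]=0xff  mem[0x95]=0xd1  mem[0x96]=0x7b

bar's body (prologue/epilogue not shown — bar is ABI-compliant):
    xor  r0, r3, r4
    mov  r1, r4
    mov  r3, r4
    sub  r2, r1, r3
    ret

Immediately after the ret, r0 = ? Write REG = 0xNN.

prologue: push r1 → mem[0x96]=0x7e, sp=0x96
prologue: push r3 → mem[0x95]=0xf8, sp=0x95
body[0] xor  r0, r3, r4 → r0=0x73
body[1] mov  r1, r4 → r1=0x8b
body[2] mov  r3, r4 → r3=0x8b
body[3] sub  r2, r1, r3 → r2=0x00
epilogue: pop r3=0xf8, sp=0x96
epilogue: pop r1=0x7e, sp=0x97
r0 is caller-saved → body value

REG = 0x73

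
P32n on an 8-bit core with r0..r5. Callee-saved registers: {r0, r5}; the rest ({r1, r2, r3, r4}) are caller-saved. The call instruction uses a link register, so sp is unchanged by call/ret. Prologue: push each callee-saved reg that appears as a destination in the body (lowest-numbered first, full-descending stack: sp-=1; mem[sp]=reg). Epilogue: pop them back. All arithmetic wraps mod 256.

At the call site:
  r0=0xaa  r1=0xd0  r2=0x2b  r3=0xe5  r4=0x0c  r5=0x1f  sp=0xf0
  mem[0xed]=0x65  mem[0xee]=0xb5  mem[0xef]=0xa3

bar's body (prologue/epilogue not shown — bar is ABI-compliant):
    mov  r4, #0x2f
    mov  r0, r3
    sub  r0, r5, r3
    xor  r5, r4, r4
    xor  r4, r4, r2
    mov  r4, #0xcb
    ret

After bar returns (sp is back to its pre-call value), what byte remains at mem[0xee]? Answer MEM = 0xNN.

MEM = 0x1f

prologue: push r0 → mem[0xef]=0xaa, sp=0xef
prologue: push r5 → mem[0xee]=0x1f, sp=0xee
body[0] mov  r4, #0x2f → r4=0x2f
body[1] mov  r0, r3 → r0=0xe5
body[2] sub  r0, r5, r3 → r0=0x3a
body[3] xor  r5, r4, r4 → r5=0x00
body[4] xor  r4, r4, r2 → r4=0x04
body[5] mov  r4, #0xcb → r4=0xcb
epilogue: pop r5=0x1f, sp=0xef
epilogue: pop r0=0xaa, sp=0xf0
prologue pushed ['r0', 'r5'] at ['0xef', '0xee']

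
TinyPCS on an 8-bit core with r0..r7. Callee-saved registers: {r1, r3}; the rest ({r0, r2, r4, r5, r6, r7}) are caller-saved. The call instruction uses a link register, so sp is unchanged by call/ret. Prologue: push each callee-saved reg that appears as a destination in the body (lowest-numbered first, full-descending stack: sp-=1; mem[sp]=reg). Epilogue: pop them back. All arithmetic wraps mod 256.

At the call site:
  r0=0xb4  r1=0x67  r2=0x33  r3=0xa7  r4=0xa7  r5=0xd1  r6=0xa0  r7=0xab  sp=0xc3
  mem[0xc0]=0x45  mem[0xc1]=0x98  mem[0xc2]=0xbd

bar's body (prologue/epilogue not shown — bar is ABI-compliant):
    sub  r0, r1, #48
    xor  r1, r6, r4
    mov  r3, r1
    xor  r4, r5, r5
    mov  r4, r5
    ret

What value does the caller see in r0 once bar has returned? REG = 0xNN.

REG = 0x37

prologue: push r1 → mem[0xc2]=0x67, sp=0xc2
prologue: push r3 → mem[0xc1]=0xa7, sp=0xc1
body[0] sub  r0, r1, #48 → r0=0x37
body[1] xor  r1, r6, r4 → r1=0x07
body[2] mov  r3, r1 → r3=0x07
body[3] xor  r4, r5, r5 → r4=0x00
body[4] mov  r4, r5 → r4=0xd1
epilogue: pop r3=0xa7, sp=0xc2
epilogue: pop r1=0x67, sp=0xc3
r0 is caller-saved → body value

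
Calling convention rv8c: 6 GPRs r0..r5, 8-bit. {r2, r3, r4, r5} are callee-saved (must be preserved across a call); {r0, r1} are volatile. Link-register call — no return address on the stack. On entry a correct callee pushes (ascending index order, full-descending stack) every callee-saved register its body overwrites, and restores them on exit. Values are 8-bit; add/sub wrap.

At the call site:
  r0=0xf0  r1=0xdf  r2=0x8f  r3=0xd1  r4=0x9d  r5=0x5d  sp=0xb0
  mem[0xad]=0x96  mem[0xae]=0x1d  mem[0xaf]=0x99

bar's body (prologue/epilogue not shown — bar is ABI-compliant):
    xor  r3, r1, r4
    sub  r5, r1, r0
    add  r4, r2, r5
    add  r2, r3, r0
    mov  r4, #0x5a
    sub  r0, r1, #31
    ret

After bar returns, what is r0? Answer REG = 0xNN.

prologue: push r2 → mem[0xaf]=0x8f, sp=0xaf
prologue: push r3 → mem[0xae]=0xd1, sp=0xae
prologue: push r4 → mem[0xad]=0x9d, sp=0xad
prologue: push r5 → mem[0xac]=0x5d, sp=0xac
body[0] xor  r3, r1, r4 → r3=0x42
body[1] sub  r5, r1, r0 → r5=0xef
body[2] add  r4, r2, r5 → r4=0x7e
body[3] add  r2, r3, r0 → r2=0x32
body[4] mov  r4, #0x5a → r4=0x5a
body[5] sub  r0, r1, #31 → r0=0xc0
epilogue: pop r5=0x5d, sp=0xad
epilogue: pop r4=0x9d, sp=0xae
epilogue: pop r3=0xd1, sp=0xaf
epilogue: pop r2=0x8f, sp=0xb0
r0 is caller-saved → body value

REG = 0xc0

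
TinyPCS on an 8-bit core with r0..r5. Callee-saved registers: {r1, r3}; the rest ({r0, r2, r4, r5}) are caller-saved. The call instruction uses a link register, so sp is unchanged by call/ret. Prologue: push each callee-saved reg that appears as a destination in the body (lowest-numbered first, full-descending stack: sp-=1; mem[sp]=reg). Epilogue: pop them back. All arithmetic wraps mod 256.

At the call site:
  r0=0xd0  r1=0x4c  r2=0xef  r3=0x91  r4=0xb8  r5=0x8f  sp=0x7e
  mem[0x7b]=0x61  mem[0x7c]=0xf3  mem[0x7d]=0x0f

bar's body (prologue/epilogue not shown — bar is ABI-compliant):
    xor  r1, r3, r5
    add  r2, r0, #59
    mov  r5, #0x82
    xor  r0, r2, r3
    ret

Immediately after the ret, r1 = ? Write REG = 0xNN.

prologue: push r1 → mem[0x7d]=0x4c, sp=0x7d
body[0] xor  r1, r3, r5 → r1=0x1e
body[1] add  r2, r0, #59 → r2=0x0b
body[2] mov  r5, #0x82 → r5=0x82
body[3] xor  r0, r2, r3 → r0=0x9a
epilogue: pop r1=0x4c, sp=0x7e
r1 is callee-saved → restored

REG = 0x4c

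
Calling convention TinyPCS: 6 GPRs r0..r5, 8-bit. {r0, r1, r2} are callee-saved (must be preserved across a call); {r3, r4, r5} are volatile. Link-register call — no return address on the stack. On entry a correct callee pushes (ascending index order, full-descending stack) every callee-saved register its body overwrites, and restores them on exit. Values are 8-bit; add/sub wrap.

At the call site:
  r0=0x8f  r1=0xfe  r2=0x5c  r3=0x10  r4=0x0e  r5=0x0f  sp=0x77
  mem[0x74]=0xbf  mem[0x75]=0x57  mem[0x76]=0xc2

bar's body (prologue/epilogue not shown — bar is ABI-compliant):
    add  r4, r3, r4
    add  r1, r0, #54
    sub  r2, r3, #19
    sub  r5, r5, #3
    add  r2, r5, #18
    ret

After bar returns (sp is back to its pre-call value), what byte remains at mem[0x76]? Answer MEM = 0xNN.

MEM = 0xfe

prologue: push r1 → mem[0x76]=0xfe, sp=0x76
prologue: push r2 → mem[0x75]=0x5c, sp=0x75
body[0] add  r4, r3, r4 → r4=0x1e
body[1] add  r1, r0, #54 → r1=0xc5
body[2] sub  r2, r3, #19 → r2=0xfd
body[3] sub  r5, r5, #3 → r5=0x0c
body[4] add  r2, r5, #18 → r2=0x1e
epilogue: pop r2=0x5c, sp=0x76
epilogue: pop r1=0xfe, sp=0x77
prologue pushed ['r1', 'r2'] at ['0x76', '0x75']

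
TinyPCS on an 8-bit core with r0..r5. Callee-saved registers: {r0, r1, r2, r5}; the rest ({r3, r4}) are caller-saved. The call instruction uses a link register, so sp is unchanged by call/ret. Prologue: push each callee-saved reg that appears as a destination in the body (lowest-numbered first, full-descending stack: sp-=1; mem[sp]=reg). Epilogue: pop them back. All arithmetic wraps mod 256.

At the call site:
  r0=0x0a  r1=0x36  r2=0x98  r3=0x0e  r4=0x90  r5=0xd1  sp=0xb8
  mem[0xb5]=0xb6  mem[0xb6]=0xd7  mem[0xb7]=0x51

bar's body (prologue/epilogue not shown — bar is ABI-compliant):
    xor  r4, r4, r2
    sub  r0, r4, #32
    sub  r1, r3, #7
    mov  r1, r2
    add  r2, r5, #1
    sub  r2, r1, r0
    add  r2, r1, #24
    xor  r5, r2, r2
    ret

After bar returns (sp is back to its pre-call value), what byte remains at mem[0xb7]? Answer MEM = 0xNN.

prologue: push r0 → mem[0xb7]=0x0a, sp=0xb7
prologue: push r1 → mem[0xb6]=0x36, sp=0xb6
prologue: push r2 → mem[0xb5]=0x98, sp=0xb5
prologue: push r5 → mem[0xb4]=0xd1, sp=0xb4
body[0] xor  r4, r4, r2 → r4=0x08
body[1] sub  r0, r4, #32 → r0=0xe8
body[2] sub  r1, r3, #7 → r1=0x07
body[3] mov  r1, r2 → r1=0x98
body[4] add  r2, r5, #1 → r2=0xd2
body[5] sub  r2, r1, r0 → r2=0xb0
body[6] add  r2, r1, #24 → r2=0xb0
body[7] xor  r5, r2, r2 → r5=0x00
epilogue: pop r5=0xd1, sp=0xb5
epilogue: pop r2=0x98, sp=0xb6
epilogue: pop r1=0x36, sp=0xb7
epilogue: pop r0=0x0a, sp=0xb8
prologue pushed ['r0', 'r1', 'r2', 'r5'] at ['0xb7', '0xb6', '0xb5', '0xb4']

MEM = 0x0a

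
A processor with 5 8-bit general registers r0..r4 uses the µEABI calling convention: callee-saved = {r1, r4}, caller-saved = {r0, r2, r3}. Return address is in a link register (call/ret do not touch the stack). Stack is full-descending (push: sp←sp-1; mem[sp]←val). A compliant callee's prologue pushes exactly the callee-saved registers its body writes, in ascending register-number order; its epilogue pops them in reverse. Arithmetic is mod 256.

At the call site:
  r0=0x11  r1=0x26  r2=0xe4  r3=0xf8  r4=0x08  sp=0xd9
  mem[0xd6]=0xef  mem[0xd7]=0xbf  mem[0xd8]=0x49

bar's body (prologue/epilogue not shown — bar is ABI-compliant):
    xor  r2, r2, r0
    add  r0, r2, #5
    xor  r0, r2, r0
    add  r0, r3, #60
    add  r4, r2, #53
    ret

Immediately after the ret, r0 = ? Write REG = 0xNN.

REG = 0x34

prologue: push r4 -> mem[0xd8]=0x08, sp=0xd8
body[0] xor  r2, r2, r0 -> r2=0xf5
body[1] add  r0, r2, #5 -> r0=0xfa
body[2] xor  r0, r2, r0 -> r0=0x0f
body[3] add  r0, r3, #60 -> r0=0x34
body[4] add  r4, r2, #53 -> r4=0x2a
epilogue: pop r4=0x08, sp=0xd9
r0 is caller-saved -> body value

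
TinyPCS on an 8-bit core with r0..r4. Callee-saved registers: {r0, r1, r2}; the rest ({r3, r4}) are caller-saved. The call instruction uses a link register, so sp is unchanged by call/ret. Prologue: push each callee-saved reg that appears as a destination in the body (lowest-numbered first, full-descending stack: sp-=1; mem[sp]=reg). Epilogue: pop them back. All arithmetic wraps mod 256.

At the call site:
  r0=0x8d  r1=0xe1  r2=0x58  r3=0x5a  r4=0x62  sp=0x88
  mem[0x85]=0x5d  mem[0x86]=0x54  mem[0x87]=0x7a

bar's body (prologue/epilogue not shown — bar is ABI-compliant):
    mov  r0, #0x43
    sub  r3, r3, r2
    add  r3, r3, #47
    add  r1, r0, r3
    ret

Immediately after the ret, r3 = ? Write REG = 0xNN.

prologue: push r0 -> mem[0x87]=0x8d, sp=0x87
prologue: push r1 -> mem[0x86]=0xe1, sp=0x86
body[0] mov  r0, #0x43 -> r0=0x43
body[1] sub  r3, r3, r2 -> r3=0x02
body[2] add  r3, r3, #47 -> r3=0x31
body[3] add  r1, r0, r3 -> r1=0x74
epilogue: pop r1=0xe1, sp=0x87
epilogue: pop r0=0x8d, sp=0x88
r3 is caller-saved -> body value

REG = 0x31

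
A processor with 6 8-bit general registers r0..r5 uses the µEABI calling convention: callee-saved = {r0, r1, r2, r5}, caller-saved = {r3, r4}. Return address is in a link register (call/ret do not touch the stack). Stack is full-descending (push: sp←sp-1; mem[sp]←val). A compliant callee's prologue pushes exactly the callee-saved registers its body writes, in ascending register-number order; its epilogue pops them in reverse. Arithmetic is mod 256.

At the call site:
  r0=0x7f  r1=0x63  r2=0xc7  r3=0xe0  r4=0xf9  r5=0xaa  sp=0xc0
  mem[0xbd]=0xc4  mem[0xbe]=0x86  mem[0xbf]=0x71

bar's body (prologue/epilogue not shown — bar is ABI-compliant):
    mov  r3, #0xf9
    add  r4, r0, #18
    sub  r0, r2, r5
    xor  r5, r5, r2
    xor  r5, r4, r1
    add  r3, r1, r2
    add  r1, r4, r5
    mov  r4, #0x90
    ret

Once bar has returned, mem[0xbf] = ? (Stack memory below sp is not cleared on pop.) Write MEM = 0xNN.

prologue: push r0 → mem[0xbf]=0x7f, sp=0xbf
prologue: push r1 → mem[0xbe]=0x63, sp=0xbe
prologue: push r5 → mem[0xbd]=0xaa, sp=0xbd
body[0] mov  r3, #0xf9 → r3=0xf9
body[1] add  r4, r0, #18 → r4=0x91
body[2] sub  r0, r2, r5 → r0=0x1d
body[3] xor  r5, r5, r2 → r5=0x6d
body[4] xor  r5, r4, r1 → r5=0xf2
body[5] add  r3, r1, r2 → r3=0x2a
body[6] add  r1, r4, r5 → r1=0x83
body[7] mov  r4, #0x90 → r4=0x90
epilogue: pop r5=0xaa, sp=0xbe
epilogue: pop r1=0x63, sp=0xbf
epilogue: pop r0=0x7f, sp=0xc0
prologue pushed ['r0', 'r1', 'r5'] at ['0xbf', '0xbe', '0xbd']

MEM = 0x7f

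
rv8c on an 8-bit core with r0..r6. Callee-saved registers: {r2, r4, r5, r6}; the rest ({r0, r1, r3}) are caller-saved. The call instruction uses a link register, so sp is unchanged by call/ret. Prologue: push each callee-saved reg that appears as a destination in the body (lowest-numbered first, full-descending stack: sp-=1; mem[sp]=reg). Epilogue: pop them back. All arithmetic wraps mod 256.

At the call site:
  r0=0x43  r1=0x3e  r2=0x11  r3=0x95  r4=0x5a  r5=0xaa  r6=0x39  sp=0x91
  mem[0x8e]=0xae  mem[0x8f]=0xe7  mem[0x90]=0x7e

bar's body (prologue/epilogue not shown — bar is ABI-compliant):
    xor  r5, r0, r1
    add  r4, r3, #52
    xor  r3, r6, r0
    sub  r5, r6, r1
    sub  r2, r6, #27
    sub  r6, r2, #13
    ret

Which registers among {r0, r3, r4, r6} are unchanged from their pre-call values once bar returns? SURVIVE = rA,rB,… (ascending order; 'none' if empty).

SURVIVE = r0,r4,r6

prologue: push r2 → mem[0x90]=0x11, sp=0x90
prologue: push r4 → mem[0x8f]=0x5a, sp=0x8f
prologue: push r5 → mem[0x8e]=0xaa, sp=0x8e
prologue: push r6 → mem[0x8d]=0x39, sp=0x8d
body[0] xor  r5, r0, r1 → r5=0x7d
body[1] add  r4, r3, #52 → r4=0xc9
body[2] xor  r3, r6, r0 → r3=0x7a
body[3] sub  r5, r6, r1 → r5=0xfb
body[4] sub  r2, r6, #27 → r2=0x1e
body[5] sub  r6, r2, #13 → r6=0x11
epilogue: pop r6=0x39, sp=0x8e
epilogue: pop r5=0xaa, sp=0x8f
epilogue: pop r4=0x5a, sp=0x90
epilogue: pop r2=0x11, sp=0x91
r0: caller-saved, written=False
r3: caller-saved, written=True
r4: callee-saved, written=True
r6: callee-saved, written=True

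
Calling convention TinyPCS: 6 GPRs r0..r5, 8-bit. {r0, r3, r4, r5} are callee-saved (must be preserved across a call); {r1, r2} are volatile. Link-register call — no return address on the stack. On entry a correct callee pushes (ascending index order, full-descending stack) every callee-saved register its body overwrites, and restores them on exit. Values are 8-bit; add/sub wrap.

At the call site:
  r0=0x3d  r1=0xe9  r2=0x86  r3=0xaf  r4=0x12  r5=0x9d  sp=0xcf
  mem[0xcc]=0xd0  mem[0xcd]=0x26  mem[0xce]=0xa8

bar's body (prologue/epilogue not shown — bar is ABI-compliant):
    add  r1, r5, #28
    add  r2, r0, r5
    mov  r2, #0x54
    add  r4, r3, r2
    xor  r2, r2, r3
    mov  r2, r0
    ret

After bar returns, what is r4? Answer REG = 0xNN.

prologue: push r4 → mem[0xce]=0x12, sp=0xce
body[0] add  r1, r5, #28 → r1=0xb9
body[1] add  r2, r0, r5 → r2=0xda
body[2] mov  r2, #0x54 → r2=0x54
body[3] add  r4, r3, r2 → r4=0x03
body[4] xor  r2, r2, r3 → r2=0xfb
body[5] mov  r2, r0 → r2=0x3d
epilogue: pop r4=0x12, sp=0xcf
r4 is callee-saved → restored

REG = 0x12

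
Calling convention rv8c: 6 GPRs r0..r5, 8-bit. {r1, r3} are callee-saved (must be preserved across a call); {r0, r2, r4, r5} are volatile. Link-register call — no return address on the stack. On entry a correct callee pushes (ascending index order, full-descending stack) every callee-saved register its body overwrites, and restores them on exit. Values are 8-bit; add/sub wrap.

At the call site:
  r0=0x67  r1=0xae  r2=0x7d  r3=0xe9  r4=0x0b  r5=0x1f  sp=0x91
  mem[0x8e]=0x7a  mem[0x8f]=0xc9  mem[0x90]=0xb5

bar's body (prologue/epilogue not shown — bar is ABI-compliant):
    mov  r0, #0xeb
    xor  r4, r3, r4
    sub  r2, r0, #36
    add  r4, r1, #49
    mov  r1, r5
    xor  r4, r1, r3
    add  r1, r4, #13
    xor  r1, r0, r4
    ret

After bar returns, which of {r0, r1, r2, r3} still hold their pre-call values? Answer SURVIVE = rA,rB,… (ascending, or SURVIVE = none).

SURVIVE = r1,r3

prologue: push r1 -> mem[0x90]=0xae, sp=0x90
body[0] mov  r0, #0xeb -> r0=0xeb
body[1] xor  r4, r3, r4 -> r4=0xe2
body[2] sub  r2, r0, #36 -> r2=0xc7
body[3] add  r4, r1, #49 -> r4=0xdf
body[4] mov  r1, r5 -> r1=0x1f
body[5] xor  r4, r1, r3 -> r4=0xf6
body[6] add  r1, r4, #13 -> r1=0x03
body[7] xor  r1, r0, r4 -> r1=0x1d
epilogue: pop r1=0xae, sp=0x91
r0: caller-saved, written=True
r1: callee-saved, written=True
r2: caller-saved, written=True
r3: callee-saved, written=False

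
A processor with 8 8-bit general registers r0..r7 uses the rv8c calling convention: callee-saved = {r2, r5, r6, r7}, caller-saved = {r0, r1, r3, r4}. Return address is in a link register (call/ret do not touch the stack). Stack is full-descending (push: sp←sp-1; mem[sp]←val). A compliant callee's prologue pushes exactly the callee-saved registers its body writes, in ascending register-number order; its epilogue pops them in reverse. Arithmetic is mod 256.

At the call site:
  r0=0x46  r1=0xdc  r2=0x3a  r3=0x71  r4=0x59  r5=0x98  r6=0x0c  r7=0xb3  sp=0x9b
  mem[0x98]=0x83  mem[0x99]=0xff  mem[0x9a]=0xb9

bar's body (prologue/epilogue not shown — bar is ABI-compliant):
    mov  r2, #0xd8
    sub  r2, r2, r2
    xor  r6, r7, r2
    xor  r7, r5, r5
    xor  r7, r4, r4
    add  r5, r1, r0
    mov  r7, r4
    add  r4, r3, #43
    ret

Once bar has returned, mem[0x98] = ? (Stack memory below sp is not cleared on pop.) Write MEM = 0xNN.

prologue: push r2 → mem[0x9a]=0x3a, sp=0x9a
prologue: push r5 → mem[0x99]=0x98, sp=0x99
prologue: push r6 → mem[0x98]=0x0c, sp=0x98
prologue: push r7 → mem[0x97]=0xb3, sp=0x97
body[0] mov  r2, #0xd8 → r2=0xd8
body[1] sub  r2, r2, r2 → r2=0x00
body[2] xor  r6, r7, r2 → r6=0xb3
body[3] xor  r7, r5, r5 → r7=0x00
body[4] xor  r7, r4, r4 → r7=0x00
body[5] add  r5, r1, r0 → r5=0x22
body[6] mov  r7, r4 → r7=0x59
body[7] add  r4, r3, #43 → r4=0x9c
epilogue: pop r7=0xb3, sp=0x98
epilogue: pop r6=0x0c, sp=0x99
epilogue: pop r5=0x98, sp=0x9a
epilogue: pop r2=0x3a, sp=0x9b
prologue pushed ['r2', 'r5', 'r6', 'r7'] at ['0x9a', '0x99', '0x98', '0x97']

MEM = 0x0c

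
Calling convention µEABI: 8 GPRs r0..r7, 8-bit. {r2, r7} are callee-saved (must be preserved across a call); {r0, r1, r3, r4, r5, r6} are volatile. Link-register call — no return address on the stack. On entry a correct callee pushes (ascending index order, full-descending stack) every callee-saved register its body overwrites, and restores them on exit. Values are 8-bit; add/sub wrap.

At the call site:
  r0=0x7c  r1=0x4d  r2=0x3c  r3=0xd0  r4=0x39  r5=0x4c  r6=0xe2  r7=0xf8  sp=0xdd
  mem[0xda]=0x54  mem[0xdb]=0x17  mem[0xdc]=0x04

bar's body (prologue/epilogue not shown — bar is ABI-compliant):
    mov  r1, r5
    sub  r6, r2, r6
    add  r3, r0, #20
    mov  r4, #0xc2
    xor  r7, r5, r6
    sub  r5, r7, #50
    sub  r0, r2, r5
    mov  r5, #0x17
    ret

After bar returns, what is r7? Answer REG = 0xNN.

REG = 0xf8

prologue: push r7 -> mem[0xdc]=0xf8, sp=0xdc
body[0] mov  r1, r5 -> r1=0x4c
body[1] sub  r6, r2, r6 -> r6=0x5a
body[2] add  r3, r0, #20 -> r3=0x90
body[3] mov  r4, #0xc2 -> r4=0xc2
body[4] xor  r7, r5, r6 -> r7=0x16
body[5] sub  r5, r7, #50 -> r5=0xe4
body[6] sub  r0, r2, r5 -> r0=0x58
body[7] mov  r5, #0x17 -> r5=0x17
epilogue: pop r7=0xf8, sp=0xdd
r7 is callee-saved -> restored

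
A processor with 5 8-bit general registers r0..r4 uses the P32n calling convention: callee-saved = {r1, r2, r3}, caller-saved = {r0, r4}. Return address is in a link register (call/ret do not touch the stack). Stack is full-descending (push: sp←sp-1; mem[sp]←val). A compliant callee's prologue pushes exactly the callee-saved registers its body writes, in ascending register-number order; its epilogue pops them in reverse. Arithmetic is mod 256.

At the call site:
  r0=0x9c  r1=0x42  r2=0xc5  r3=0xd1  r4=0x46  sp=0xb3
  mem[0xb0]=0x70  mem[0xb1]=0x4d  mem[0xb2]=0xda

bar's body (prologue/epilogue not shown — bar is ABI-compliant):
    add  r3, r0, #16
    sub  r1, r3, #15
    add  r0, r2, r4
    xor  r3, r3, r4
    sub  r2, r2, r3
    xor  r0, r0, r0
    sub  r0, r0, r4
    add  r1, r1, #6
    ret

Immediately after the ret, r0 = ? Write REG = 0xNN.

prologue: push r1 → mem[0xb2]=0x42, sp=0xb2
prologue: push r2 → mem[0xb1]=0xc5, sp=0xb1
prologue: push r3 → mem[0xb0]=0xd1, sp=0xb0
body[0] add  r3, r0, #16 → r3=0xac
body[1] sub  r1, r3, #15 → r1=0x9d
body[2] add  r0, r2, r4 → r0=0x0b
body[3] xor  r3, r3, r4 → r3=0xea
body[4] sub  r2, r2, r3 → r2=0xdb
body[5] xor  r0, r0, r0 → r0=0x00
body[6] sub  r0, r0, r4 → r0=0xba
body[7] add  r1, r1, #6 → r1=0xa3
epilogue: pop r3=0xd1, sp=0xb1
epilogue: pop r2=0xc5, sp=0xb2
epilogue: pop r1=0x42, sp=0xb3
r0 is caller-saved → body value

REG = 0xba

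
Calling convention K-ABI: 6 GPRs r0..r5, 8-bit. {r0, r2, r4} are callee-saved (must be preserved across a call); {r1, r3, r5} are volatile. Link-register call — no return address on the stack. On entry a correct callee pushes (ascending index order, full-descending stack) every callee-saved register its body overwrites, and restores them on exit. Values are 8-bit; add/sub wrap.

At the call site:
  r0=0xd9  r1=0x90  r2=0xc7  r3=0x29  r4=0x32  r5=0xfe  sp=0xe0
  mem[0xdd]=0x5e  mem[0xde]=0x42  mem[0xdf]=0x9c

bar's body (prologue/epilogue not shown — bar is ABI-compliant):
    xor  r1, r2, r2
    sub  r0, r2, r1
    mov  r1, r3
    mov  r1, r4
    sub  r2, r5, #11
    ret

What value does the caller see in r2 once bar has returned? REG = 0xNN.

REG = 0xc7

prologue: push r0 → mem[0xdf]=0xd9, sp=0xdf
prologue: push r2 → mem[0xde]=0xc7, sp=0xde
body[0] xor  r1, r2, r2 → r1=0x00
body[1] sub  r0, r2, r1 → r0=0xc7
body[2] mov  r1, r3 → r1=0x29
body[3] mov  r1, r4 → r1=0x32
body[4] sub  r2, r5, #11 → r2=0xf3
epilogue: pop r2=0xc7, sp=0xdf
epilogue: pop r0=0xd9, sp=0xe0
r2 is callee-saved → restored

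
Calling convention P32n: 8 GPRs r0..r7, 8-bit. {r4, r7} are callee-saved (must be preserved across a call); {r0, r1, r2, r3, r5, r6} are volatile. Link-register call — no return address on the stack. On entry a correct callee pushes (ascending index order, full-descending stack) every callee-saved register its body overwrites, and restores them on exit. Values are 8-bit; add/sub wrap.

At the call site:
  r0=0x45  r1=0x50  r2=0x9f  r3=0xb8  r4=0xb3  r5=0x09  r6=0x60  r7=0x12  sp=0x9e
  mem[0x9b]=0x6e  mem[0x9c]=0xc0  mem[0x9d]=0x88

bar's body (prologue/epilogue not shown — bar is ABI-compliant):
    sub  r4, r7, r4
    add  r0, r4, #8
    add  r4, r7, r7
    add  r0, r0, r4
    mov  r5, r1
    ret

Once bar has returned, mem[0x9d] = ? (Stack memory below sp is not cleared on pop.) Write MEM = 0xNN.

MEM = 0xb3

prologue: push r4 -> mem[0x9d]=0xb3, sp=0x9d
body[0] sub  r4, r7, r4 -> r4=0x5f
body[1] add  r0, r4, #8 -> r0=0x67
body[2] add  r4, r7, r7 -> r4=0x24
body[3] add  r0, r0, r4 -> r0=0x8b
body[4] mov  r5, r1 -> r5=0x50
epilogue: pop r4=0xb3, sp=0x9e
prologue pushed ['r4'] at ['0x9d']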